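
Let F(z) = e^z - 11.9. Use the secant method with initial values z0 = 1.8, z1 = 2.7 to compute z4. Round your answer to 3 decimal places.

F(1.8) = -5.85035, F(2.7) = 2.97973
z2 = 2.70000 − 2.97973·(2.70000 − 1.80000) / (2.97973 − (-5.85035)) = 2.70000 − (2.68176)/(8.83008) = 2.39629
F(2.39629) = -0.91761
z3 = 2.39629 − (-0.91761)·(2.39629 − 2.70000) / (-0.91761 − 2.97973) = 2.39629 − (0.27868)/(-3.89734) = 2.46780
F(2.46780) = -0.10354
z4 = 2.46780 − (-0.10354)·(2.46780 − 2.39629) / (-0.10354 − (-0.91761)) = 2.46780 − (-0.00740)/(0.81407) = 2.47689

2.477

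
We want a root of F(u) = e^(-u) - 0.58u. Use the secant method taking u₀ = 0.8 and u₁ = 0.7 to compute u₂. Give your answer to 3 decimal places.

0.786

F(0.8) = -0.01467, F(0.7) = 0.09059
u₂ = 0.70000 − 0.09059·(0.70000 − 0.80000) / (0.09059 − (-0.01467)) = 0.70000 − (-0.00906)/(0.10526) = 0.78606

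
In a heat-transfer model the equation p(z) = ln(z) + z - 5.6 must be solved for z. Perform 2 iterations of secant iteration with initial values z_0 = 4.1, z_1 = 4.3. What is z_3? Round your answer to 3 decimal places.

p(4.1) = -0.08901, p(4.3) = 0.15862
z_2 = 4.30000 − 0.15862·(4.30000 − 4.10000) / (0.15862 − (-0.08901)) = 4.30000 − (0.03172)/(0.24763) = 4.17189
p(4.17189) = 0.00026
z_3 = 4.17189 − 0.00026·(4.17189 − 4.30000) / (0.00026 − 0.15862) = 4.17189 − (-0.00003)/(-0.15835) = 4.17168

4.172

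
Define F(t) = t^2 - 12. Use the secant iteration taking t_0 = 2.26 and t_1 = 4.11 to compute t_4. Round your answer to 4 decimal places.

3.4643

F(2.26) = -6.892400, F(4.11) = 4.892100
t_2 = 4.110000 − 4.892100·(4.110000 − 2.260000) / (4.892100 − (-6.892400)) = 4.110000 − (9.050385)/(11.784500) = 3.342009
F(3.342009) = -0.830973
t_3 = 3.342009 − (-0.830973)·(3.342009 − 4.110000) / (-0.830973 − 4.892100) = 3.342009 − (0.638179)/(-5.723073) = 3.453519
F(3.453519) = -0.073204
t_4 = 3.453519 − (-0.073204)·(3.453519 − 3.342009) / (-0.073204 − (-0.830973)) = 3.453519 − (-0.008163)/(0.757769) = 3.464292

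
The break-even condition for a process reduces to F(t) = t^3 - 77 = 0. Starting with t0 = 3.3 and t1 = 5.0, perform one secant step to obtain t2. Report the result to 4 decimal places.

4.0838

F(3.3) = -41.063000, F(5.0) = 48.000000
t2 = 5.000000 − 48.000000·(5.000000 − 3.300000) / (48.000000 − (-41.063000)) = 5.000000 − (81.600000)/(89.063000) = 4.083795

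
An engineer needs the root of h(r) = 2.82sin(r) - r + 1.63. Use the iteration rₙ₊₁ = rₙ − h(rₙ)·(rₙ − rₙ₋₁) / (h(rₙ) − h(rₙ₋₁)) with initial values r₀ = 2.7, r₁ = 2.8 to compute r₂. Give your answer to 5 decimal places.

h(2.7) = 0.1352113, h(2.8) = -0.2253334
r₂ = 2.8000000 − (-0.2253334)·(2.8000000 − 2.7000000) / (-0.2253334 − 0.1352113) = 2.8000000 − (-0.0225333)/(-0.3605447) = 2.7375019

2.73750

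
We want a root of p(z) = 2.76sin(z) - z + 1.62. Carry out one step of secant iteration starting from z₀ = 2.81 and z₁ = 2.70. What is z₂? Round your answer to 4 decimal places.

p(2.81) = -0.291484, p(2.70) = 0.099568
z₂ = 2.700000 − 0.099568·(2.700000 − 2.810000) / (0.099568 − (-0.291484)) = 2.700000 − (-0.010953)/(0.391052) = 2.728008

2.7280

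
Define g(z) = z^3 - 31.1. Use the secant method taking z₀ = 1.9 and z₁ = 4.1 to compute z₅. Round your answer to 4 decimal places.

g(1.9) = -24.241000, g(4.1) = 37.821000
z₂ = 4.100000 − 37.821000·(4.100000 − 1.900000) / (37.821000 − (-24.241000)) = 4.100000 − (83.206200)/(62.062000) = 2.759305
g(2.759305) = -10.091298
z₃ = 2.759305 − (-10.091298)·(2.759305 − 4.100000) / (-10.091298 − 37.821000) = 2.759305 − (13.529350)/(-47.912298) = 3.041683
g(3.041683) = -2.958860
z₄ = 3.041683 − (-2.958860)·(3.041683 − 2.759305) / (-2.958860 − (-10.091298)) = 3.041683 − (-0.835515)/(7.132438) = 3.158826
g(3.158826) = 0.419328
z₅ = 3.158826 − 0.419328·(3.158826 − 3.041683) / (0.419328 − (-2.958860)) = 3.158826 − (0.049121)/(3.378188) = 3.144285

3.1443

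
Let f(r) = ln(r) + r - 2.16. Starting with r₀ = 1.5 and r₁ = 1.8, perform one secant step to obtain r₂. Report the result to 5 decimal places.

1.65832

f(1.5) = -0.2545349, f(1.8) = 0.2277867
r₂ = 1.8000000 − 0.2277867·(1.8000000 − 1.5000000) / (0.2277867 − (-0.2545349)) = 1.8000000 − (0.0683360)/(0.4823216) = 1.6583186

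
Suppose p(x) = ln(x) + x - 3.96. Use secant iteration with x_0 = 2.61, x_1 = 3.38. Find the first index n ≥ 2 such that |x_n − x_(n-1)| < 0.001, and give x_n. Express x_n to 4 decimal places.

n = 4, x_n = 2.8965

p(2.61) = -0.390650, p(3.38) = 0.637876
x_2 = 3.380000 − 0.637876·(0.770000)/(1.028525) = 2.902458;  |Δ| = 0.477542
p(2.902458) = 0.008016
x_3 = 2.902458 − 0.008016·(-0.477542)/(-0.629860) = 2.896381;  |Δ| = 0.006077
p(2.896381) = -0.000158
x_4 = 2.896381 − (-0.000158)·(-0.006077)/(-0.008173) = 2.896498;  |Δ| = 0.000117
|x_4 − x_3| = 0.000117 < 0.001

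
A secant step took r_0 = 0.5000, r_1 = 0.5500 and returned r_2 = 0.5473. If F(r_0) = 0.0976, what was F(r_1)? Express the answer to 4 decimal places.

-0.0056

The secant line through (0.5000, 0.0976) and (0.5500, F(r_1)) crosses zero at r_2 = 0.5473.
So (0.5000, 0.0976), (0.5500, F(r_1)), (0.5473, 0) are collinear:
F(r_1) = 0.0976 · (0.5500 − 0.5473) / (0.5000 − 0.5473) = 0.0976 · (0.002700)/(-0.047300) = -0.005571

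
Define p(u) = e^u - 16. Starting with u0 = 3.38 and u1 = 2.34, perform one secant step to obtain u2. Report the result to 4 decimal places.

p(3.38) = 13.370771, p(2.34) = -5.618763
u2 = 2.340000 − (-5.618763)·(2.340000 − 3.380000) / (-5.618763 − 13.370771) = 2.340000 − (5.843514)/(-18.989535) = 2.647723

2.6477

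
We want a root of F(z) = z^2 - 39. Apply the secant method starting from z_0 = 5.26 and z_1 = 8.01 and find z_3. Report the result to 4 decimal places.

6.2286

F(5.26) = -11.332400, F(8.01) = 25.160100
z_2 = 8.010000 − 25.160100·(8.010000 − 5.260000) / (25.160100 − (-11.332400)) = 8.010000 − (69.190275)/(36.492500) = 6.113986
F(6.113986) = -1.619170
z_3 = 6.113986 − (-1.619170)·(6.113986 − 8.010000) / (-1.619170 − 25.160100) = 6.113986 − (3.069968)/(-26.779270) = 6.228626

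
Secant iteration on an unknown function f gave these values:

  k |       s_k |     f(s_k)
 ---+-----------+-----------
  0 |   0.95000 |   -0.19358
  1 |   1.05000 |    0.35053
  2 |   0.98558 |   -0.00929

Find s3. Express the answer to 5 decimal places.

s3 = 0.98558 − (-0.00929)·(0.98558 − 1.05000) / (-0.00929 − 0.35053)
   = 0.98558 − (0.0005985)/(-0.3598200) = 0.9872432

0.98724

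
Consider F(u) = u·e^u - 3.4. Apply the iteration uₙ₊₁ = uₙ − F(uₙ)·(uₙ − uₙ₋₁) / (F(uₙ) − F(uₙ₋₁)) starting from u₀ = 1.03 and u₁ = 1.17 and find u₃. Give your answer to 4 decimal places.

F(1.03) = -0.514902, F(1.17) = 0.369731
u₂ = 1.170000 − 0.369731·(1.170000 − 1.030000) / (0.369731 − (-0.514902)) = 1.170000 − (0.051762)/(0.884634) = 1.111487
F(1.111487) = -0.022330
u₃ = 1.111487 − (-0.022330)·(1.111487 − 1.170000) / (-0.022330 − 0.369731) = 1.111487 − (0.001307)/(-0.392061) = 1.114820

1.1148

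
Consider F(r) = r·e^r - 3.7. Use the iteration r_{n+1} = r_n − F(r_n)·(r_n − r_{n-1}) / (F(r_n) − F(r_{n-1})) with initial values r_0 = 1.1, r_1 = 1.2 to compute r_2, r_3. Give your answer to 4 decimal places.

F(1.1) = -0.395417, F(1.2) = 0.284140
r_2 = 1.200000 − 0.284140·(1.200000 − 1.100000) / (0.284140 − (-0.395417)) = 1.200000 − (0.028414)/(0.679558) = 1.158187
F(1.158187) = -0.012150
r_3 = 1.158187 − (-0.012150)·(1.158187 − 1.200000) / (-0.012150 − 0.284140) = 1.158187 − (0.000508)/(-0.296290) = 1.159902

1.1582, 1.1599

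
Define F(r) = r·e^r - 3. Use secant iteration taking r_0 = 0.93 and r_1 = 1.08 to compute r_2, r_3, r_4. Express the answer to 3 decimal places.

1.047, 1.050, 1.050

F(0.93) = -0.64291, F(1.08) = 0.18025
r_2 = 1.08000 − 0.18025·(1.08000 − 0.93000) / (0.18025 − (-0.64291)) = 1.08000 − (0.02704)/(0.82316) = 1.04715
F(1.04715) = -0.01611
r_3 = 1.04715 − (-0.01611)·(1.04715 − 1.08000) / (-0.01611 − 0.18025) = 1.04715 − (0.00053)/(-0.19636) = 1.04985
F(1.04985) = -0.00036
r_4 = 1.04985 − (-0.00036)·(1.04985 − 1.04715) / (-0.00036 − (-0.01611)) = 1.04985 − (0.00000)/(0.01575) = 1.04991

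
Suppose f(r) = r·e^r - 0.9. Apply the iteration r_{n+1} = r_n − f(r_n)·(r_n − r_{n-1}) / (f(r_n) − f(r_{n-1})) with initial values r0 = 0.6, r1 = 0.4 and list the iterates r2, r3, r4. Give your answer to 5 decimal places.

f(0.6) = 0.1932713, f(0.4) = -0.3032701
r2 = 0.4000000 − (-0.3032701)·(0.4000000 − 0.6000000) / (-0.3032701 − 0.1932713) = 0.4000000 − (0.0606540)/(-0.4965414) = 0.5221530
f(0.5221530) = -0.0198312
r3 = 0.5221530 − (-0.0198312)·(0.5221530 − 0.4000000) / (-0.0198312 − (-0.3032701)) = 0.5221530 − (-0.0024224)/(0.2834389) = 0.5306996
f(0.5306996) = 0.0022538
r4 = 0.5306996 − 0.0022538·(0.5306996 − 0.5221530) / (0.0022538 − (-0.0198312)) = 0.5306996 − (0.0000193)/(0.0220850) = 0.5298274

0.52215, 0.53070, 0.52983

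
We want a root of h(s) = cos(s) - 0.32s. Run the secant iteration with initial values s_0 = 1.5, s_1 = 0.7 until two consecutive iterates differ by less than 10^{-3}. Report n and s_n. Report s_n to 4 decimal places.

n = 5, s_n = 1.1827

h(1.5) = -0.409263, h(0.7) = 0.540842
s_2 = 0.700000 − 0.540842·(-0.800000)/(0.950105) = 1.155396;  |Δ| = 0.455396
h(1.155396) = 0.033830
s_3 = 1.155396 − 0.033830·(0.455396)/(-0.507012) = 1.185782;  |Δ| = 0.030386
h(1.185782) = -0.003877
s_4 = 1.185782 − (-0.003877)·(0.030386)/(-0.037707) = 1.182657;  |Δ| = 0.003124
h(1.182657) = 0.000016
s_5 = 1.182657 − 0.000016·(-0.003124)/(0.003894) = 1.182670;  |Δ| = 0.000013
|s_5 − s_4| = 0.000013 < 10^{-3}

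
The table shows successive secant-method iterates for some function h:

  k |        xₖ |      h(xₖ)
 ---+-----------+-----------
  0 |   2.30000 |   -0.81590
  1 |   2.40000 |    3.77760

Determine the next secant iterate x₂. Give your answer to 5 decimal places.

2.31776

x₂ = 2.40000 − 3.77760·(2.40000 − 2.30000) / (3.77760 − (-0.81590))
   = 2.40000 − (0.3777600)/(4.5935000) = 2.3177621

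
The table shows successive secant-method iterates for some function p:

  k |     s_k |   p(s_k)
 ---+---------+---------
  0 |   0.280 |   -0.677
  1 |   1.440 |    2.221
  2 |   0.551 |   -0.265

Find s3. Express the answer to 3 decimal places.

s3 = 0.551 − (-0.265)·(0.551 − 1.440) / (-0.265 − 2.221)
   = 0.551 − (0.23558)/(-2.48600) = 0.64576

0.646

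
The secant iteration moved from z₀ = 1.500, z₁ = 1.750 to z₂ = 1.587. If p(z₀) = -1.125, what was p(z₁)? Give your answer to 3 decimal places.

The secant line through (1.500, -1.125) and (1.750, p(z₁)) crosses zero at z₂ = 1.587.
So (1.500, -1.125), (1.750, p(z₁)), (1.587, 0) are collinear:
p(z₁) = -1.125 · (1.750 − 1.587) / (1.500 − 1.587) = -1.125 · (0.16300)/(-0.08700) = 2.10776

2.108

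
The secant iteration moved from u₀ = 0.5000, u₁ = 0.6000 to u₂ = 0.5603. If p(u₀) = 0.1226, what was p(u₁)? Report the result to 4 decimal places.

The secant line through (0.5000, 0.1226) and (0.6000, p(u₁)) crosses zero at u₂ = 0.5603.
So (0.5000, 0.1226), (0.6000, p(u₁)), (0.5603, 0) are collinear:
p(u₁) = 0.1226 · (0.6000 − 0.5603) / (0.5000 − 0.5603) = 0.1226 · (0.039700)/(-0.060300) = -0.080717

-0.0807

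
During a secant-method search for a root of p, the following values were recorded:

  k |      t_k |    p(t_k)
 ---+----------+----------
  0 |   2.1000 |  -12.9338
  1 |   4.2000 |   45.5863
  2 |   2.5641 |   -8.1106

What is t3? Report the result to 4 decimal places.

2.8112

t3 = 2.5641 − (-8.1106)·(2.5641 − 4.2000) / (-8.1106 − 45.5863)
   = 2.5641 − (13.268131)/(-53.696900) = 2.811193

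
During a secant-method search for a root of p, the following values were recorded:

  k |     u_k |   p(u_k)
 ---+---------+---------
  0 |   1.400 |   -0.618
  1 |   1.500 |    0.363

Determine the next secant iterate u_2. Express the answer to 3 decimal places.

1.463

u_2 = 1.500 − 0.363·(1.500 − 1.400) / (0.363 − (-0.618))
   = 1.500 − (0.03630)/(0.98100) = 1.46300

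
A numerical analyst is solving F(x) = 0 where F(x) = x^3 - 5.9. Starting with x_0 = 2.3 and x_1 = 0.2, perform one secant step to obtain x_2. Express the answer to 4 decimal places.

F(2.3) = 6.267000, F(0.2) = -5.892000
x_2 = 0.200000 − (-5.892000)·(0.200000 − 2.300000) / (-5.892000 − 6.267000) = 0.200000 − (12.373200)/(-12.159000) = 1.217617

1.2176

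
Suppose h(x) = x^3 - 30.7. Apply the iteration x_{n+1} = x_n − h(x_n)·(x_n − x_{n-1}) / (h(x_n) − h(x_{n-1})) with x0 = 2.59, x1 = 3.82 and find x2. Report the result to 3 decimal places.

h(2.59) = -13.32602, h(3.82) = 25.04297
x2 = 3.82000 − 25.04297·(3.82000 − 2.59000) / (25.04297 − (-13.32602)) = 3.82000 − (30.80285)/(38.36899) = 3.01719

3.017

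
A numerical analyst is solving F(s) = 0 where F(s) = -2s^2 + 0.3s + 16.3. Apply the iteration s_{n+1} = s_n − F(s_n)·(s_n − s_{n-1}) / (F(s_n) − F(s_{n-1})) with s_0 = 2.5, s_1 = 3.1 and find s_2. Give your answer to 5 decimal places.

2.91743

F(2.5) = 4.5500000, F(3.1) = -1.9900000
s_2 = 3.1000000 − (-1.9900000)·(3.1000000 − 2.5000000) / (-1.9900000 − 4.5500000) = 3.1000000 − (-1.1940000)/(-6.5400000) = 2.9174312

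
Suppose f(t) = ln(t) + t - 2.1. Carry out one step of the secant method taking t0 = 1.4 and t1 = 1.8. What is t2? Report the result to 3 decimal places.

1.623

f(1.4) = -0.36353, f(1.8) = 0.28779
t2 = 1.80000 − 0.28779·(1.80000 − 1.40000) / (0.28779 − (-0.36353)) = 1.80000 − (0.11511)/(0.65131) = 1.62326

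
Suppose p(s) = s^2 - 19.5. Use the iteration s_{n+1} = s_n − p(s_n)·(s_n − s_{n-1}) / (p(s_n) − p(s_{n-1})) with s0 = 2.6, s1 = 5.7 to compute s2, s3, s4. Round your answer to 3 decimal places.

p(2.6) = -12.74000, p(5.7) = 12.99000
s2 = 5.70000 − 12.99000·(5.70000 − 2.60000) / (12.99000 − (-12.74000)) = 5.70000 − (40.26900)/(25.73000) = 4.13494
p(4.13494) = -2.40227
s3 = 4.13494 − (-2.40227)·(4.13494 − 5.70000) / (-2.40227 − 12.99000) = 4.13494 − (3.75970)/(-15.39227) = 4.37920
p(4.37920) = -0.32262
s4 = 4.37920 − (-0.32262)·(4.37920 − 4.13494) / (-0.32262 − (-2.40227)) = 4.37920 − (-0.07880)/(2.07966) = 4.41709

4.135, 4.379, 4.417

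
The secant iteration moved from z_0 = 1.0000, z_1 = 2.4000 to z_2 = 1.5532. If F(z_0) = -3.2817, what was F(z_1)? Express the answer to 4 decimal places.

5.0234

The secant line through (1.0000, -3.2817) and (2.4000, F(z_1)) crosses zero at z_2 = 1.5532.
So (1.0000, -3.2817), (2.4000, F(z_1)), (1.5532, 0) are collinear:
F(z_1) = -3.2817 · (2.4000 − 1.5532) / (1.0000 − 1.5532) = -3.2817 · (0.846800)/(-0.553200) = 5.023398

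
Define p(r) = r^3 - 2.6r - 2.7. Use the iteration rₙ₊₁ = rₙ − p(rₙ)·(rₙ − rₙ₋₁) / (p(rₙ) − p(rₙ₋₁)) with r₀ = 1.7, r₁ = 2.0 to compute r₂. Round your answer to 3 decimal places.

p(1.7) = -2.20700, p(2.0) = 0.10000
r₂ = 2.00000 − 0.10000·(2.00000 − 1.70000) / (0.10000 − (-2.20700)) = 2.00000 − (0.03000)/(2.30700) = 1.98700

1.987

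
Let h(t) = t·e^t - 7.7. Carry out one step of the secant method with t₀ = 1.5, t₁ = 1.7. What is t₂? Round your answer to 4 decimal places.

h(1.5) = -0.977466, h(1.7) = 1.605711
t₂ = 1.700000 − 1.605711·(1.700000 − 1.500000) / (1.605711 − (-0.977466)) = 1.700000 − (0.321142)/(2.583177) = 1.575679

1.5757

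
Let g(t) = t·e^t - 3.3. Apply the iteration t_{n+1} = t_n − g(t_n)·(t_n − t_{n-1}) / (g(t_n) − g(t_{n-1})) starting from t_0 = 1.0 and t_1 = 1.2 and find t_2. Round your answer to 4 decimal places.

1.0919

g(1.0) = -0.581718, g(1.2) = 0.684140
t_2 = 1.200000 − 0.684140·(1.200000 − 1.000000) / (0.684140 − (-0.581718)) = 1.200000 − (0.136828)/(1.265858) = 1.091909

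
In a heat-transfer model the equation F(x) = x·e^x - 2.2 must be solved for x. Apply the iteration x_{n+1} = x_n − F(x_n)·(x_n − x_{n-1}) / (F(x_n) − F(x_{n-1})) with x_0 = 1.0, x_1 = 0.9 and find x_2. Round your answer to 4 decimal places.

F(1.0) = 0.518282, F(0.9) = 0.013643
x_2 = 0.900000 − 0.013643·(0.900000 − 1.000000) / (0.013643 − 0.518282) = 0.900000 − (-0.001364)/(-0.504639) = 0.897297

0.8973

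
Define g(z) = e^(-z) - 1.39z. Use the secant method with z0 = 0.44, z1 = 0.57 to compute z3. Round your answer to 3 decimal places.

0.456

g(0.44) = 0.03244, g(0.57) = -0.22677
z2 = 0.57000 − (-0.22677)·(0.57000 − 0.44000) / (-0.22677 − 0.03244) = 0.57000 − (-0.02948)/(-0.25921) = 0.45627
g(0.45627) = -0.00057
z3 = 0.45627 − (-0.00057)·(0.45627 − 0.57000) / (-0.00057 − (-0.22677)) = 0.45627 − (0.00006)/(0.22621) = 0.45598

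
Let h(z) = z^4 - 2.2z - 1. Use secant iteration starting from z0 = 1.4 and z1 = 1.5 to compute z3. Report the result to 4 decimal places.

h(1.4) = -0.238400, h(1.5) = 0.762500
z2 = 1.500000 − 0.762500·(1.500000 − 1.400000) / (0.762500 − (-0.238400)) = 1.500000 − (0.076250)/(1.000900) = 1.423819
h(1.423819) = -0.022621
z3 = 1.423819 − (-0.022621)·(1.423819 − 1.500000) / (-0.022621 − 0.762500) = 1.423819 − (0.001723)/(-0.785121) = 1.426013

1.4260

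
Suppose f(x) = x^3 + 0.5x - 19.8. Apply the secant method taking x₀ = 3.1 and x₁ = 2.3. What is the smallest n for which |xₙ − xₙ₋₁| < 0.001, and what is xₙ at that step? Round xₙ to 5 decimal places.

n = 5, xₙ = 2.64374

f(3.1) = 11.5410000, f(2.3) = -6.4830000
x₂ = 2.3000000 − (-6.4830000)·(-0.8000000)/(-18.0240000) = 2.5877497;  |Δ| = 0.2877497
f(2.5877497) = -1.1773932
x₃ = 2.5877497 − (-1.1773932)·(0.2877497)/(5.3056068) = 2.6516056;  |Δ| = 0.0638559
f(2.6516056) = 0.1692744
x₄ = 2.6516056 − 0.1692744·(0.0638559)/(1.3466676) = 2.6435790;  |Δ| = 0.0080266
f(2.6435790) = -0.0035325
x₅ = 2.6435790 − (-0.0035325)·(-0.0080266)/(-0.1728069) = 2.6437431;  |Δ| = 0.0001641
|x₅ − x₄| = 0.0001641 < 0.001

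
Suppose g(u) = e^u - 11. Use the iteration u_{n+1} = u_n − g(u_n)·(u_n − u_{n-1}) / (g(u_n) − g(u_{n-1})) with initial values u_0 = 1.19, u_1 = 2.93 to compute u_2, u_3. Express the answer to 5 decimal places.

2.05917, 2.31195

g(1.19) = -7.7129188, g(2.93) = 7.7276305
u_2 = 2.9300000 − 7.7276305·(2.9300000 − 1.1900000) / (7.7276305 − (-7.7129188)) = 2.9300000 − (13.4460771)/(15.4405493) = 2.0591711
g(2.0591711) = -3.1605313
u_3 = 2.0591711 − (-3.1605313)·(2.0591711 − 2.9300000) / (-3.1605313 − 7.7276305) = 2.0591711 − (2.7522821)/(-10.8881618) = 2.3119485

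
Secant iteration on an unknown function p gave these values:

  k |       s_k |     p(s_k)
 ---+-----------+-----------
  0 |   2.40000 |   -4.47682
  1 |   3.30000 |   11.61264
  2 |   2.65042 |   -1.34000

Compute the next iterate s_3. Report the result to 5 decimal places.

2.71762

s_3 = 2.65042 − (-1.34000)·(2.65042 − 3.30000) / (-1.34000 − 11.61264)
   = 2.65042 − (0.8704372)/(-12.9526400) = 2.7176215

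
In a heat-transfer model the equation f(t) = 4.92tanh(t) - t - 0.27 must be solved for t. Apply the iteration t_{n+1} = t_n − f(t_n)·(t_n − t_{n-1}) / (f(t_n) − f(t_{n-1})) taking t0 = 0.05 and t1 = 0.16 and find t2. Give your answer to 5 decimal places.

0.06922

f(0.05) = -0.0742048, f(0.16) = 0.3505506
t2 = 0.1600000 − 0.3505506·(0.1600000 − 0.0500000) / (0.3505506 − (-0.0742048)) = 0.1600000 − (0.0385606)/(0.4247554) = 0.0692170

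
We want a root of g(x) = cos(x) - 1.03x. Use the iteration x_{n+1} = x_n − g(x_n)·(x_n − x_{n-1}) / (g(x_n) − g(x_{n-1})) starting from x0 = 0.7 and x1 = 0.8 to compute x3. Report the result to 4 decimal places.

0.7260

g(0.7) = 0.043842, g(0.8) = -0.127293
x2 = 0.800000 − (-0.127293)·(0.800000 − 0.700000) / (-0.127293 − 0.043842) = 0.800000 − (-0.012729)/(-0.171135) = 0.725618
g(0.725618) = 0.000702
x3 = 0.725618 − 0.000702·(0.725618 − 0.800000) / (0.000702 − (-0.127293)) = 0.725618 − (-0.000052)/(0.127996) = 0.726026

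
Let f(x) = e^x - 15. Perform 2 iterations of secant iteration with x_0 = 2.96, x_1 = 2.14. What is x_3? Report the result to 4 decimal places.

f(2.96) = 4.297972, f(2.14) = -6.500562
x_2 = 2.140000 − (-6.500562)·(2.140000 − 2.960000) / (-6.500562 − 4.297972) = 2.140000 − (5.330461)/(-10.798534) = 2.633628
f(2.633628) = -1.075802
x_3 = 2.633628 − (-1.075802)·(2.633628 − 2.140000) / (-1.075802 − (-6.500562)) = 2.633628 − (-0.531046)/(5.424761) = 2.731521

2.7315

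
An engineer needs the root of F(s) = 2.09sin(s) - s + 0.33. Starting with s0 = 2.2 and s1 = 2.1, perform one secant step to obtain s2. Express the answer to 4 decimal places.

2.1159

F(2.2) = -0.180243, F(2.1) = 0.034108
s2 = 2.100000 − 0.034108·(2.100000 − 2.200000) / (0.034108 − (-0.180243)) = 2.100000 − (-0.003411)/(0.214350) = 2.115912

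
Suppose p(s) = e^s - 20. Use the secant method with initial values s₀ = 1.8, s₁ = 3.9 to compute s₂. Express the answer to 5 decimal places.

p(1.8) = -13.9503525, p(3.9) = 29.4024491
s₂ = 3.9000000 − 29.4024491·(3.9000000 − 1.8000000) / (29.4024491 − (-13.9503525)) = 3.9000000 − (61.7451431)/(43.3528016) = 2.4757520

2.47575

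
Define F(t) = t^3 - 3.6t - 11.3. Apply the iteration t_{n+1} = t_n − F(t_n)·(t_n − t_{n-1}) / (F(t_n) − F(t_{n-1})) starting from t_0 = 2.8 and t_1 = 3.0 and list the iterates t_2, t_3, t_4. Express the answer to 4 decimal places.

2.7736, 2.7712, 2.7709

F(2.8) = 0.572000, F(3.0) = 4.900000
t_2 = 3.000000 − 4.900000·(3.000000 − 2.800000) / (4.900000 − 0.572000) = 3.000000 − (0.980000)/(4.328000) = 2.773567
F(2.773567) = 0.051314
t_3 = 2.773567 − 0.051314·(2.773567 − 3.000000) / (0.051314 − 4.900000) = 2.773567 − (-0.011619)/(-4.848686) = 2.771171
F(2.771171) = 0.004686
t_4 = 2.771171 − 0.004686·(2.771171 − 2.773567) / (0.004686 − 0.051314) = 2.771171 − (-0.000011)/(-0.046629) = 2.770930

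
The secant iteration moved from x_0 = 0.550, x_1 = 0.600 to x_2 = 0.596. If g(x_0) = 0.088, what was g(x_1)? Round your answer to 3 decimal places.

-0.008

The secant line through (0.550, 0.088) and (0.600, g(x_1)) crosses zero at x_2 = 0.596.
So (0.550, 0.088), (0.600, g(x_1)), (0.596, 0) are collinear:
g(x_1) = 0.088 · (0.600 − 0.596) / (0.550 − 0.596) = 0.088 · (0.00400)/(-0.04600) = -0.00765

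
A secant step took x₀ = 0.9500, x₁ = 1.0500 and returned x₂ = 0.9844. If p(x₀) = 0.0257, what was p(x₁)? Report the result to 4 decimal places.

The secant line through (0.9500, 0.0257) and (1.0500, p(x₁)) crosses zero at x₂ = 0.9844.
So (0.9500, 0.0257), (1.0500, p(x₁)), (0.9844, 0) are collinear:
p(x₁) = 0.0257 · (1.0500 − 0.9844) / (0.9500 − 0.9844) = 0.0257 · (0.065600)/(-0.034400) = -0.049009

-0.0490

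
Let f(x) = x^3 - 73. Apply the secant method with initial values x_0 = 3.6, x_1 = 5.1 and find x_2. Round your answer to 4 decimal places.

4.0595

f(3.6) = -26.344000, f(5.1) = 59.651000
x_2 = 5.100000 − 59.651000·(5.100000 − 3.600000) / (59.651000 − (-26.344000)) = 5.100000 − (89.476500)/(85.995000) = 4.059515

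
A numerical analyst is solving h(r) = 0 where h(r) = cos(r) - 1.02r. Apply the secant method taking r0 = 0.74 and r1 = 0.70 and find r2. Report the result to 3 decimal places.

0.730

h(0.74) = -0.01633, h(0.70) = 0.05084
r2 = 0.70000 − 0.05084·(0.70000 − 0.74000) / (0.05084 − (-0.01633)) = 0.70000 − (-0.00203)/(0.06717) = 0.73028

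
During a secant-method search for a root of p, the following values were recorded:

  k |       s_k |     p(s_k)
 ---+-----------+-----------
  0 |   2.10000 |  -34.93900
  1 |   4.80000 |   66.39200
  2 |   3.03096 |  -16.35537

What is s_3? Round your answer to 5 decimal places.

3.38062

s_3 = 3.03096 − (-16.35537)·(3.03096 − 4.80000) / (-16.35537 − 66.39200)
   = 3.03096 − (28.9333037)/(-82.7473700) = 3.3806183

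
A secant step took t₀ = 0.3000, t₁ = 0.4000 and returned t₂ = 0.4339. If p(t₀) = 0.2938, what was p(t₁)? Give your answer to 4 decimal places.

0.0744

The secant line through (0.3000, 0.2938) and (0.4000, p(t₁)) crosses zero at t₂ = 0.4339.
So (0.3000, 0.2938), (0.4000, p(t₁)), (0.4339, 0) are collinear:
p(t₁) = 0.2938 · (0.4000 − 0.4339) / (0.3000 − 0.4339) = 0.2938 · (-0.033900)/(-0.133900) = 0.074383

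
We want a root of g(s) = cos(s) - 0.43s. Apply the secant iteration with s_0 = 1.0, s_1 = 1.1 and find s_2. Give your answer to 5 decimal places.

1.08504

g(1.0) = 0.1103023, g(1.1) = -0.0194039
s_2 = 1.1000000 − (-0.0194039)·(1.1000000 − 1.0000000) / (-0.0194039 − 0.1103023) = 1.1000000 − (-0.0019404)/(-0.1297062) = 1.0850401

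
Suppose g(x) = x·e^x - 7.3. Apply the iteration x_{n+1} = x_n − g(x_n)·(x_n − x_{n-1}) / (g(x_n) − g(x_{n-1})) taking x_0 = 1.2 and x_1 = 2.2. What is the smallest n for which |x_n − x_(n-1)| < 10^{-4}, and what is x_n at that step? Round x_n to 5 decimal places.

n = 7, x_n = 1.54977

g(1.2) = -3.3158597, g(2.2) = 12.5550297
x_2 = 2.2000000 − 12.5550297·(1.0000000)/(15.8708894) = 1.4089272;  |Δ| = 0.7910728
g(1.4089272) = -1.5352852
x_3 = 1.4089272 − (-1.5352852)·(-0.7910728)/(-14.0903149) = 1.4951227;  |Δ| = 0.0861956
g(1.4951227) = -0.6319266
x_4 = 1.4951227 − (-0.6319266)·(0.0861956)/(0.9033587) = 1.5554191;  |Δ| = 0.0602964
g(1.5554191) = 0.0681311
x_5 = 1.5554191 − 0.0681311·(0.0602964)/(0.7000577) = 1.5495509;  |Δ| = 0.0058682
g(1.5495509) = -0.0026150
x_6 = 1.5495509 − (-0.0026150)·(-0.0058682)/(-0.0707462) = 1.5497678;  |Δ| = 0.0002169
g(1.5497678) = -0.0000103
x_7 = 1.5497678 − (-0.0000103)·(0.0002169)/(0.0026048) = 1.5497687;  |Δ| = 0.0000009
|x_7 − x_6| = 0.0000009 < 10^{-4}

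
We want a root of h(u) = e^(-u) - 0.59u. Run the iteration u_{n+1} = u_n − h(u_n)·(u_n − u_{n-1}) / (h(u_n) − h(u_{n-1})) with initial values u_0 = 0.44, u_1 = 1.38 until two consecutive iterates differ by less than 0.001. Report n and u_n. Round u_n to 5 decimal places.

n = 5, u_n = 0.77829

h(0.44) = 0.3844364, h(1.38) = -0.5626214
u_2 = 1.3800000 − (-0.5626214)·(0.9400000)/(-0.9470579) = 0.8215714;  |Δ| = 0.5584286
h(0.8215714) = -0.0449871
u_3 = 0.8215714 − (-0.0449871)·(-0.5584286)/(0.5176344) = 0.7730390;  |Δ| = 0.0485324
h(0.7730390) = 0.0055151
u_4 = 0.7730390 − 0.0055151·(-0.0485324)/(0.0505022) = 0.7783390;  |Δ| = 0.0053000
h(0.7783390) = -0.0000519
u_5 = 0.7783390 − (-0.0000519)·(0.0053000)/(-0.0055670) = 0.7782895;  |Δ| = 0.0000495
|u_5 − u_4| = 0.0000495 < 0.001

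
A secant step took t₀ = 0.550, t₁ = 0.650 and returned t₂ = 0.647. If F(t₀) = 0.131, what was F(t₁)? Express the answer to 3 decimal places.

-0.004

The secant line through (0.550, 0.131) and (0.650, F(t₁)) crosses zero at t₂ = 0.647.
So (0.550, 0.131), (0.650, F(t₁)), (0.647, 0) are collinear:
F(t₁) = 0.131 · (0.650 − 0.647) / (0.550 − 0.647) = 0.131 · (0.00300)/(-0.09700) = -0.00405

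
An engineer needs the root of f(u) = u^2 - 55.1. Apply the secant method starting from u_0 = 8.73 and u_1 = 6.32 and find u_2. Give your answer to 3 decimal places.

7.327

f(8.73) = 21.11290, f(6.32) = -15.15760
u_2 = 6.32000 − (-15.15760)·(6.32000 − 8.73000) / (-15.15760 − 21.11290) = 6.32000 − (36.52982)/(-36.27050) = 7.32715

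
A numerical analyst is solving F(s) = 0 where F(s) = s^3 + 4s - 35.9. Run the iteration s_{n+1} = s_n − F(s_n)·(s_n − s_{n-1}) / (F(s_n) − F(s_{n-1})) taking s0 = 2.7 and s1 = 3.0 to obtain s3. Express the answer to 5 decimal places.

2.89677

F(2.7) = -5.4170000, F(3.0) = 3.1000000
s2 = 3.0000000 − 3.1000000·(3.0000000 − 2.7000000) / (3.1000000 − (-5.4170000)) = 3.0000000 − (0.9300000)/(8.5170000) = 2.8908066
F(2.8908066) = -0.1789879
s3 = 2.8908066 − (-0.1789879)·(2.8908066 − 3.0000000) / (-0.1789879 − 3.1000000) = 2.8908066 − (0.0195443)/(-3.2789879) = 2.8967671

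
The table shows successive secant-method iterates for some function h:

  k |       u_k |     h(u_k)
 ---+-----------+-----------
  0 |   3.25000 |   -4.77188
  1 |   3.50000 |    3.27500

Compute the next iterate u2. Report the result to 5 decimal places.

3.39825

u2 = 3.50000 − 3.27500·(3.50000 − 3.25000) / (3.27500 − (-4.77188))
   = 3.50000 − (0.8187500)/(8.0468800) = 3.3982525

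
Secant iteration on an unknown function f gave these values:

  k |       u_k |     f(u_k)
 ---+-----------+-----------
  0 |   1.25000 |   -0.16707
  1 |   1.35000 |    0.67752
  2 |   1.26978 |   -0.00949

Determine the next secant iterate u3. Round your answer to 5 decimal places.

1.27089

u3 = 1.26978 − (-0.00949)·(1.26978 − 1.35000) / (-0.00949 − 0.67752)
   = 1.26978 − (0.0007613)/(-0.6870100) = 1.2708881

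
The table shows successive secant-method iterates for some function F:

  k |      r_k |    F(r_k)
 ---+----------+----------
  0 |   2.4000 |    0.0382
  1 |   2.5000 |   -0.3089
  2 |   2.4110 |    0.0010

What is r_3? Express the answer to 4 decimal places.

2.4113

r_3 = 2.4110 − 0.0010·(2.4110 − 2.5000) / (0.0010 − (-0.3089))
   = 2.4110 − (-0.000089)/(0.309900) = 2.411287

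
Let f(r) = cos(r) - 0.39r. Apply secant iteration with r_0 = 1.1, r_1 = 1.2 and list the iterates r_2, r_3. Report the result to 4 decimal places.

1.1189, 1.1191

f(1.1) = 0.024596, f(1.2) = -0.105642
r_2 = 1.200000 − (-0.105642)·(1.200000 − 1.100000) / (-0.105642 − 0.024596) = 1.200000 − (-0.010564)/(-0.130238) = 1.118885
f(1.118885) = 0.000320
r_3 = 1.118885 − 0.000320·(1.118885 − 1.200000) / (0.000320 − (-0.105642)) = 1.118885 − (-0.000026)/(0.105962) = 1.119130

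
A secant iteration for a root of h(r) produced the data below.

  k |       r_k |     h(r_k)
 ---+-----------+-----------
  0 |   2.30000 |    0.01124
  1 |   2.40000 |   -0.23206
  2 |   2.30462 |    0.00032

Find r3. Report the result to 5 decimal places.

r3 = 2.30462 − 0.00032·(2.30462 − 2.40000) / (0.00032 − (-0.23206))
   = 2.30462 − (-0.0000305)/(0.2323800) = 2.3047513

2.30475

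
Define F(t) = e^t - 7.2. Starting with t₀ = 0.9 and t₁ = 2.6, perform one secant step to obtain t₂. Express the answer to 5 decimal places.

F(0.9) = -4.7403969, F(2.6) = 6.2637380
t₂ = 2.6000000 − 6.2637380·(2.6000000 − 0.9000000) / (6.2637380 − (-4.7403969)) = 2.6000000 − (10.6483547)/(11.0041349) = 1.6323315

1.63233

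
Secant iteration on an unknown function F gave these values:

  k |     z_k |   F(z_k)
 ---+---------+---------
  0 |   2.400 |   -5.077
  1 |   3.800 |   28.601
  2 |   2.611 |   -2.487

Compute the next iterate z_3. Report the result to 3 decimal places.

2.706

z_3 = 2.611 − (-2.487)·(2.611 − 3.800) / (-2.487 − 28.601)
   = 2.611 − (2.95704)/(-31.08800) = 2.70612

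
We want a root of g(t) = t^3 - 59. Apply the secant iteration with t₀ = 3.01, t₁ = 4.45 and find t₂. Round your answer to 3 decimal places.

g(3.01) = -31.72910, g(4.45) = 29.12113
t₂ = 4.45000 − 29.12113·(4.45000 − 3.01000) / (29.12113 − (-31.72910)) = 4.45000 − (41.93442)/(60.85022) = 3.76086

3.761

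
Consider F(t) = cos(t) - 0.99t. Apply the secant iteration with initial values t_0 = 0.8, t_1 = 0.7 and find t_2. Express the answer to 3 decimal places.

F(0.8) = -0.09529, F(0.7) = 0.07184
t_2 = 0.70000 − 0.07184·(0.70000 − 0.80000) / (0.07184 − (-0.09529)) = 0.70000 − (-0.00718)/(0.16714) = 0.74298

0.743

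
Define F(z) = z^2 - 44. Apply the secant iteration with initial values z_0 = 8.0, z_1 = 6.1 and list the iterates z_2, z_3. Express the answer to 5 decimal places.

F(8.0) = 20.0000000, F(6.1) = -6.7900000
z_2 = 6.1000000 − (-6.7900000)·(6.1000000 − 8.0000000) / (-6.7900000 − 20.0000000) = 6.1000000 − (12.9010000)/(-26.7900000) = 6.5815603
F(6.5815603) = -0.6830642
z_3 = 6.5815603 − (-0.6830642)·(6.5815603 − 6.1000000) / (-0.6830642 − (-6.7900000)) = 6.5815603 − (-0.3289366)/(6.1069358) = 6.6354231

6.58156, 6.63542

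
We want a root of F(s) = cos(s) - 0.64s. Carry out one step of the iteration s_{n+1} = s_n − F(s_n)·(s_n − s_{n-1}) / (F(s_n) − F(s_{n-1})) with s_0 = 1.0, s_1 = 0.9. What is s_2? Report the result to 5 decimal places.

0.93139

F(1.0) = -0.0996977, F(0.9) = 0.0456100
s_2 = 0.9000000 − 0.0456100·(0.9000000 − 1.0000000) / (0.0456100 − (-0.0996977)) = 0.9000000 − (-0.0045610)/(0.1453077) = 0.9313886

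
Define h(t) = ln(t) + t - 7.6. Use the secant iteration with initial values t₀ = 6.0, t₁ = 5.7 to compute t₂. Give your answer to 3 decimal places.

h(6.0) = 0.19176, h(5.7) = -0.15953
t₂ = 5.70000 − (-0.15953)·(5.70000 − 6.00000) / (-0.15953 − 0.19176) = 5.70000 − (0.04786)/(-0.35129) = 5.83624

5.836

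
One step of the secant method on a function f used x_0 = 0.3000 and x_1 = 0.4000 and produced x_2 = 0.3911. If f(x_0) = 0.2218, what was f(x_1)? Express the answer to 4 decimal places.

-0.0217

The secant line through (0.3000, 0.2218) and (0.4000, f(x_1)) crosses zero at x_2 = 0.3911.
So (0.3000, 0.2218), (0.4000, f(x_1)), (0.3911, 0) are collinear:
f(x_1) = 0.2218 · (0.4000 − 0.3911) / (0.3000 − 0.3911) = 0.2218 · (0.008900)/(-0.091100) = -0.021669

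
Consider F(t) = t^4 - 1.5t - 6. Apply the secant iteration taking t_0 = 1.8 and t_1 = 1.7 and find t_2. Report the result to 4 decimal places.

F(1.8) = 1.797600, F(1.7) = -0.197900
t_2 = 1.700000 − (-0.197900)·(1.700000 − 1.800000) / (-0.197900 − 1.797600) = 1.700000 − (0.019790)/(-1.995500) = 1.709917

1.7099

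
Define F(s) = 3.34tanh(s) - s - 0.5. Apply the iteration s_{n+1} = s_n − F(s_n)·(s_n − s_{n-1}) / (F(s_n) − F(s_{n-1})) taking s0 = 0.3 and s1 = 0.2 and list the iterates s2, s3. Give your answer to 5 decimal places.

F(0.3) = 0.1729841, F(0.2) = -0.0407664
s2 = 0.2000000 − (-0.0407664)·(0.2000000 − 0.3000000) / (-0.0407664 − 0.1729841) = 0.2000000 − (0.0040766)/(-0.2137506) = 0.2190720
F(0.2190720) = 0.0011434
s3 = 0.2190720 − 0.0011434·(0.2190720 − 0.2000000) / (0.0011434 − (-0.0407664)) = 0.2190720 − (0.0000218)/(0.0419099) = 0.2185516

0.21907, 0.21855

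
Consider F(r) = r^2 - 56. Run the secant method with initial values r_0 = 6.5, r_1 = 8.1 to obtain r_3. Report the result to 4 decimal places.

F(6.5) = -13.750000, F(8.1) = 9.610000
r_2 = 8.100000 − 9.610000·(8.100000 − 6.500000) / (9.610000 − (-13.750000)) = 8.100000 − (15.376000)/(23.360000) = 7.441781
F(7.441781) = -0.619898
r_3 = 7.441781 − (-0.619898)·(7.441781 − 8.100000) / (-0.619898 − 9.610000) = 7.441781 − (0.408029)/(-10.229898) = 7.481667

7.4817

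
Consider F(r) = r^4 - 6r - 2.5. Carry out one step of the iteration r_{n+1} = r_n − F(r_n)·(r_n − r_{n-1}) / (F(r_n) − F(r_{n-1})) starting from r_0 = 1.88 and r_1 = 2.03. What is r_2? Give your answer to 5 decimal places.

F(1.88) = -1.2880166, F(2.03) = 2.3018168
r_2 = 2.0300000 − 2.3018168·(2.0300000 − 1.8800000) / (2.3018168 − (-1.2880166)) = 2.0300000 − (0.3452725)/(3.5898334) = 1.9338193

1.93382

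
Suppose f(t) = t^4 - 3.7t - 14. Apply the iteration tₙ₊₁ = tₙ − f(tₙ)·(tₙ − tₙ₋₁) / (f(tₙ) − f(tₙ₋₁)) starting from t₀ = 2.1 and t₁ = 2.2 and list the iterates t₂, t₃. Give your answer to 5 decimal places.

f(2.1) = -2.3219000, f(2.2) = 1.2856000
t₂ = 2.2000000 − 1.2856000·(2.2000000 − 2.1000000) / (1.2856000 − (-2.3219000)) = 2.2000000 − (0.1285600)/(3.6075000) = 2.1643631
f(2.1643631) = -0.0639053
t₃ = 2.1643631 − (-0.0639053)·(2.1643631 − 2.2000000) / (-0.0639053 − 1.2856000) = 2.1643631 − (0.0022774)/(-1.3495053) = 2.1660507

2.16436, 2.16605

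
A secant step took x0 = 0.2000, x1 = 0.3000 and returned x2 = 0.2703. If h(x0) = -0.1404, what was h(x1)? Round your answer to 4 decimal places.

The secant line through (0.2000, -0.1404) and (0.3000, h(x1)) crosses zero at x2 = 0.2703.
So (0.2000, -0.1404), (0.3000, h(x1)), (0.2703, 0) are collinear:
h(x1) = -0.1404 · (0.3000 − 0.2703) / (0.2000 − 0.2703) = -0.1404 · (0.029700)/(-0.070300) = 0.059316

0.0593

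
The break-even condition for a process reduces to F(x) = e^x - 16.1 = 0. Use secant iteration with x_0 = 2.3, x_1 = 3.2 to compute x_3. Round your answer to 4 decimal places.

2.7589

F(2.3) = -6.125818, F(3.2) = 8.432530
x_2 = 3.200000 − 8.432530·(3.200000 − 2.300000) / (8.432530 − (-6.125818)) = 3.200000 − (7.589277)/(14.558348) = 2.678699
F(2.678699) = -1.533866
x_3 = 2.678699 − (-1.533866)·(2.678699 − 3.200000) / (-1.533866 − 8.432530) = 2.678699 − (0.799605)/(-9.966396) = 2.758929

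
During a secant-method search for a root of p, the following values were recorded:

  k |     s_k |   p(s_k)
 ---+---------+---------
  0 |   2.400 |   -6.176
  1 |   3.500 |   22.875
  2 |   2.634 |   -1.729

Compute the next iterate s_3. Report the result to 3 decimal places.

s_3 = 2.634 − (-1.729)·(2.634 − 3.500) / (-1.729 − 22.875)
   = 2.634 − (1.49731)/(-24.60400) = 2.69486

2.695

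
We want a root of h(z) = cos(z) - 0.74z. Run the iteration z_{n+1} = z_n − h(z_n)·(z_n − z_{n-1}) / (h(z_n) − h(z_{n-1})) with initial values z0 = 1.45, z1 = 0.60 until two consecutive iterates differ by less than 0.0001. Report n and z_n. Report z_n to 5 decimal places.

n = 5, z_n = 0.87068

h(1.45) = -0.9524972, h(0.60) = 0.3813356
z2 = 0.6000000 − 0.3813356·(-0.8500000)/(1.3338328) = 0.8430104;  |Δ| = 0.2430104
h(0.8430104) = 0.0413904
z3 = 0.8430104 − 0.0413904·(0.2430104)/(-0.3399452) = 0.8725984;  |Δ| = 0.0295880
h(0.8725984) = -0.0028845
z4 = 0.8725984 − (-0.0028845)·(0.0295880)/(-0.0442749) = 0.8706708;  |Δ| = 0.0019277
h(0.8706708) = 0.0000174
z5 = 0.8706708 − 0.0000174·(-0.0019277)/(0.0029019) = 0.8706823;  |Δ| = 0.0000115
|z5 − z4| = 0.0000115 < 0.0001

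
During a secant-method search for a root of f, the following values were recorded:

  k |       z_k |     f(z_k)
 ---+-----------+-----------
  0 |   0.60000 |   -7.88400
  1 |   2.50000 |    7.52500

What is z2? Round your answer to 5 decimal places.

1.57213

z2 = 2.50000 − 7.52500·(2.50000 − 0.60000) / (7.52500 − (-7.88400))
   = 2.50000 − (14.2975000)/(15.4090000) = 1.5721332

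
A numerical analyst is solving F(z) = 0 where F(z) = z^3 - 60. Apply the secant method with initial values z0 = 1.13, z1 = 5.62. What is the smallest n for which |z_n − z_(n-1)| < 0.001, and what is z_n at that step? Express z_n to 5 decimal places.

n = 8, z_n = 3.91487

F(1.13) = -58.5571030, F(5.62) = 117.5043280
z2 = 5.6200000 − 117.5043280·(4.4900000)/(176.0614310) = 2.6233503;  |Δ| = 2.9966497
F(2.6233503) = -41.9461901
z3 = 2.6233503 − (-41.9461901)·(-2.9966497)/(-159.4505181) = 3.4116703;  |Δ| = 0.7883200
F(3.4116703) = -20.2898817
z4 = 3.4116703 − (-20.2898817)·(0.7883200)/(21.6563084) = 4.1502505;  |Δ| = 0.7385802
F(4.1502505) = 11.4863198
z5 = 4.1502505 − 11.4863198·(0.7385802)/(31.7762015) = 3.8832719;  |Δ| = 0.2669787
F(3.8832719) = -1.4410361
z6 = 3.8832719 − (-1.4410361)·(-0.2669787)/(-12.9273559) = 3.9130325;  |Δ| = 0.0297606
F(3.9130325) = -0.0843397
z7 = 3.9130325 − (-0.0843397)·(0.0297606)/(1.3566964) = 3.9148825;  |Δ| = 0.0018501
F(3.9148825) = 0.0006849
z8 = 3.9148825 − 0.0006849·(0.0018501)/(0.0850246) = 3.9148676;  |Δ| = 0.0000149
|z8 − z7| = 0.0000149 < 0.001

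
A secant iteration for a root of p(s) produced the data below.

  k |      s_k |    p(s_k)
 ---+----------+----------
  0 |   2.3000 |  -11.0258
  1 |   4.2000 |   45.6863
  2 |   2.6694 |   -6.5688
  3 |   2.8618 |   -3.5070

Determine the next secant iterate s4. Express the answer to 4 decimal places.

3.0822

s4 = 2.8618 − (-3.5070)·(2.8618 − 2.6694) / (-3.5070 − (-6.5688))
   = 2.8618 − (-0.674747)/(3.061800) = 3.082176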